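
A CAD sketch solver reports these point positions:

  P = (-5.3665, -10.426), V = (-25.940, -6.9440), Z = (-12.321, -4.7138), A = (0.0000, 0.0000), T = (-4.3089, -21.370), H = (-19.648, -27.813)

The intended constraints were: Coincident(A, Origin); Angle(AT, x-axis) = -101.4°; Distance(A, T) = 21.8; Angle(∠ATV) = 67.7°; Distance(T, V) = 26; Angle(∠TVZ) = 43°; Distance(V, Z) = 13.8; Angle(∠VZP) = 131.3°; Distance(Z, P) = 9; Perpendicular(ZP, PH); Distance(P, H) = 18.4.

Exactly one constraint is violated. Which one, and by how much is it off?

Distance(P, H) = 18.4 — off by 4.10.

A = (0.00, 0.00) ✓; AT at -101.4° ✓; |AT| = 21.80 ✓; ∠ATV = 67.70° ✓; |TV| = 26.00 ✓; ∠TVZ = 43.00° ✓; |VZ| = 13.80 ✓; ∠VZP = 131.3° ✓; |ZP| = 9.000 ✓; ∠(ZP, PH) = 90.00° ✓; |PH| = 22.50 ✗.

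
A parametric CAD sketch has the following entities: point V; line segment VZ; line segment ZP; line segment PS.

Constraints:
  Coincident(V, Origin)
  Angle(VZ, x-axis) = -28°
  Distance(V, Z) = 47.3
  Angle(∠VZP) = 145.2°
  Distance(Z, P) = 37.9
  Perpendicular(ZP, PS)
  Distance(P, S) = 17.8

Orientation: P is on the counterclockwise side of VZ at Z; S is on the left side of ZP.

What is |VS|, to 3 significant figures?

77.3

∠VZP = 145.2°, so ZP runs at -28.0° + (180° − 145.2°) = 6.80° from the x-axis; with |ZP| = 37.9, P = Z + 37.9·(cos 6.80°, sin 6.80°) = (79.4, -17.7). The perpendicularity gives PS at right angles to ZP; with |PS| = 17.8 on the left of ZP, S = P + 17.8·(-0.118, 0.993) = (77.3, -0.0437). Then |VS| = |S − V| = 77.3.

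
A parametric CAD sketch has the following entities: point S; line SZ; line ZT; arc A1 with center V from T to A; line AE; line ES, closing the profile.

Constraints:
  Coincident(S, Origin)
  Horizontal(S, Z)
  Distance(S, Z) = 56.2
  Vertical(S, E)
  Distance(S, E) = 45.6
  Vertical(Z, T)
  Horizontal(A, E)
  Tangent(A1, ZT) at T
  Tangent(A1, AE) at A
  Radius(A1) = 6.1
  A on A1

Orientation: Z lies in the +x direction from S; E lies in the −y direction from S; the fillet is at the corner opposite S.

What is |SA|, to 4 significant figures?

67.74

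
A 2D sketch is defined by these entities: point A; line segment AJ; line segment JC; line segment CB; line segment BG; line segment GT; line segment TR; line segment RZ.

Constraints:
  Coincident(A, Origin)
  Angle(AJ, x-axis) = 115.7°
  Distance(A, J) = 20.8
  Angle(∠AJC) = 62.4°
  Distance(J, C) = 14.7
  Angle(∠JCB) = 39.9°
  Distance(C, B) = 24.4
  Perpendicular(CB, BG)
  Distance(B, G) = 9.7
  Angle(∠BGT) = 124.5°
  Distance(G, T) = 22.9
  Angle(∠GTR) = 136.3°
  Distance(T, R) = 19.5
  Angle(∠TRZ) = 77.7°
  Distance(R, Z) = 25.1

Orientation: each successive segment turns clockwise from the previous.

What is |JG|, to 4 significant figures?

13.13

A is at the origin; AJ runs at 115.7° with length 20.8, so J = (-9.020, 18.74). ∠AJC = 62.4° gives JC at -1.900° from the x-axis; with |JC| = 14.7, C = (5.672, 18.26). ∠JCB = 39.9° gives CB at -142.0° from the x-axis; with |CB| = 24.4, B = (-13.56, 3.233). CB is perpendicular to BG, so BG runs at 128.0°; with |BG| = 9.7, G = (-19.53, 10.88). Then |JG| = |G − J| = 13.13.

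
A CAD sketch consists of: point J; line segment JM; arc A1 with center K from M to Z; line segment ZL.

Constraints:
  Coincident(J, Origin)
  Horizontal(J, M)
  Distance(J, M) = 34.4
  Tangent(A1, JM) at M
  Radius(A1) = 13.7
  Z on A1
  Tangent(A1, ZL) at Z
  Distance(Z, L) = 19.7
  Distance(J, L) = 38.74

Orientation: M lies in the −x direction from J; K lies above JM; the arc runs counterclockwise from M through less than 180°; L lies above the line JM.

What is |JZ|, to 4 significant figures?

24.64

J is at the origin; J and M share the same y with |JM| = 34.4 and M on the −x side, so M = (-34.40, 0.000). The tangent condition forces KM to be normal to JM, so K = M + (0, 13.7) = (-34.40, 13.70). Since KZ ⟂ ZL (tangency), |KL| = √(13.7² + 19.7²) = 24.00 regardless of where Z sits on A1. So L lies on both circle(J, 38.74) and circle(K, 24.00); the above-JM intersection is L = (-20.21, 33.05). Z is the foot of the tangent from L: Z = (-20.70, 13.36).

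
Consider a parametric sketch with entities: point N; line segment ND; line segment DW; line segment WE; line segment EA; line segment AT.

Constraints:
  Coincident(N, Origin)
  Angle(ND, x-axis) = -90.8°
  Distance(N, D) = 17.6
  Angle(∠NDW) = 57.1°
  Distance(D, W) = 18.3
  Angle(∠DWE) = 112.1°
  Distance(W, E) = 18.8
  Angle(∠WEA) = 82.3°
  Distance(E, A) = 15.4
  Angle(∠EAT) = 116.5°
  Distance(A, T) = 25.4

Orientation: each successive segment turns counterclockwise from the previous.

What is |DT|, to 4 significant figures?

6.505

∠WEA = 82.3° gives EA at -162.3° from the x-axis; with |EA| = 15.4, A = (-2.679, 5.959). ∠EAT = 116.5° gives AT at -98.80° from the x-axis; with |AT| = 25.4, T = (-6.565, -19.14). Then |DT| = |T − D| = 6.505.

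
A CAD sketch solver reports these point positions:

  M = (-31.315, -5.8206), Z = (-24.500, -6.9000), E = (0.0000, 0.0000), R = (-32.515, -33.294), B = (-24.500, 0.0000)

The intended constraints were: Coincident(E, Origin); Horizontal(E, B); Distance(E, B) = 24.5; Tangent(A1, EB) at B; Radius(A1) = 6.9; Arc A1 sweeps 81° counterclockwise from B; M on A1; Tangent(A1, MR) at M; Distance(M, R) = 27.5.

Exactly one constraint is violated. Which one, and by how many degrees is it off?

Tangent(A1, MR) at M — off by 6.50°.

E = (0.00, 0.00) ✓; E.y = 0.00, B.y = 0.00 ✓; |EB| = 24.50 ✓; ∠(ZB, BE) = 90.00° ✓; |ZB| = 6.900 ✓; bearing(Z→M) − bearing(Z→B) = 81.00° ✓; |ZM| = 6.900 ✓; ∠(ZM, MR) = 83.50° ✗; |MR| = 27.50 ✓.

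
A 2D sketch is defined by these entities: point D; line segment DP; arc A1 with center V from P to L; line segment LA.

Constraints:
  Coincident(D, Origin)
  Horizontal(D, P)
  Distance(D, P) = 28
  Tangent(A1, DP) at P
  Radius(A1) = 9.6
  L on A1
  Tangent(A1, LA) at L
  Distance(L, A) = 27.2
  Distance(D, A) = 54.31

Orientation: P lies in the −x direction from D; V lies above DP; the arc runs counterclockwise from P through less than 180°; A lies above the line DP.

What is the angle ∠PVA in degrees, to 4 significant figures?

152.3°

Checks: ∠(VP, PD) = 90.00° ✓; |VP| = 9.600 ✓; |VL| = 9.600 ✓; ∠(VL, LA) = 90.00° ✓; |LA| = 27.20 ✓; |DA| = 54.31 ✓.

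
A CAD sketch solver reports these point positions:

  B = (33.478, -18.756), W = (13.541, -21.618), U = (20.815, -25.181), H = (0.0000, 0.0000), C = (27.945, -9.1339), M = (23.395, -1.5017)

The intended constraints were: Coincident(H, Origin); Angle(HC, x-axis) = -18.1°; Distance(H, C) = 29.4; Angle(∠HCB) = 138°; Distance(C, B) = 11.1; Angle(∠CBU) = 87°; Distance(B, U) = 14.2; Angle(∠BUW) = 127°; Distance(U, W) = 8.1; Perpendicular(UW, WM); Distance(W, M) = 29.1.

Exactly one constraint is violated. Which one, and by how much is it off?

Distance(W, M) = 29.1 — off by 6.70.

H = (0.00, 0.00) ✓; HC at -18.10° ✓; |HC| = 29.40 ✓; ∠HCB = 138.0° ✓; |CB| = 11.10 ✓; ∠CBU = 87.00° ✓; |BU| = 14.20 ✓; ∠BUW = 127.0° ✓; |UW| = 8.100 ✓; ∠(UW, WM) = 90.00° ✓; |WM| = 22.40 ✗.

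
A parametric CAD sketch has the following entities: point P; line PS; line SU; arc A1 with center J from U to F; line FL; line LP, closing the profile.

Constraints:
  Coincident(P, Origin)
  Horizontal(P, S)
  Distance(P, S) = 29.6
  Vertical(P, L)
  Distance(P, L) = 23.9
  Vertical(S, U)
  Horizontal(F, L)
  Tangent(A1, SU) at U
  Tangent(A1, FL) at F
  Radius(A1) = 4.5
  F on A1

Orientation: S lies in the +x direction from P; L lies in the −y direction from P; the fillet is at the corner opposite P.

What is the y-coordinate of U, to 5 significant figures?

-19.400

The virtual corner opposite P is at (29.600, -23.900). Since A1 is tangent to SU there, JU ⟂ SU and tangency of A1 to FL means the radius JF is perpendicular to FL, with radius 4.5, so the center J sits 4.5 in from both sides at J = (25.100, -19.400). That places the tangent points at U = (29.600, -19.400) on SU and F = (25.100, -23.900) on FL. So U.y = -19.400.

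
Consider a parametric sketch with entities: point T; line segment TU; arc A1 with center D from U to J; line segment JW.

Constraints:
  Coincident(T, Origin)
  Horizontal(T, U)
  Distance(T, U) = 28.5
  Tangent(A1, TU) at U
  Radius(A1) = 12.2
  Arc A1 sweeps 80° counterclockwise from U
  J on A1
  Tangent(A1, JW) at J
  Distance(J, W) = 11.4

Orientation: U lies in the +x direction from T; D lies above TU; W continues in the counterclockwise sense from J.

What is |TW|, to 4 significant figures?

47.54

On A1, U sits at bearing -90° from D; an 80° counterclockwise sweep puts J at bearing -10°, so J = D + 12.2·(cos -10°, sin -10°) = (40.51, 10.08). A1 meets JW tangentially, so DJ is at right angles to JW, so JW runs along (−sin -10°, cos -10°); with |JW| = 11.4, W = (42.49, 21.31). Then |TW| = |W − T| = 47.54.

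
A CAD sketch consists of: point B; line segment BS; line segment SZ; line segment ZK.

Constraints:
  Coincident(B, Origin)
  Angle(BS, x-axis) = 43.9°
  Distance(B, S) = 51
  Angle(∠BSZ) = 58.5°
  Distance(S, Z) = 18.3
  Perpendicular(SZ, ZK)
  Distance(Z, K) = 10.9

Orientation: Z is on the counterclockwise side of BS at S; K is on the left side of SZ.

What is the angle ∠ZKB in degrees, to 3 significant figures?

166°

B is at the origin; BS runs at 43.9° with length 51.0, so S = 51.0·(cos 43.9°, sin 43.9°) = (36.7, 35.4). ∠BSZ = 58.5°, so SZ runs at 43.9° + (180° − 58.5°) = 165° from the x-axis; with |SZ| = 18.3, Z = S + 18.3·(cos 165°, sin 165°) = (19.0, 40.0). SZ is perpendicular to ZK; with |ZK| = 10.9 on the left of SZ, K = Z + 10.9·(-0.252, -0.968) = (16.3, 29.4). Then cos ∠ZKB = KZ·KB / (|KZ||KB|), giving 166°.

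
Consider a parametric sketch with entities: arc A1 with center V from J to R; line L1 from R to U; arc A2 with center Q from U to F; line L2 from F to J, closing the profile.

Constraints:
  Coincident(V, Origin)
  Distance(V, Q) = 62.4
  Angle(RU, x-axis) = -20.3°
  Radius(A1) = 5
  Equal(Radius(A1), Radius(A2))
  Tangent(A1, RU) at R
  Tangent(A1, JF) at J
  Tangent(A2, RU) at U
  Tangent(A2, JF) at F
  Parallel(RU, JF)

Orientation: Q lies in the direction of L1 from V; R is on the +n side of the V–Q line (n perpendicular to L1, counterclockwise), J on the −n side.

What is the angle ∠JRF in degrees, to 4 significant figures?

80.90°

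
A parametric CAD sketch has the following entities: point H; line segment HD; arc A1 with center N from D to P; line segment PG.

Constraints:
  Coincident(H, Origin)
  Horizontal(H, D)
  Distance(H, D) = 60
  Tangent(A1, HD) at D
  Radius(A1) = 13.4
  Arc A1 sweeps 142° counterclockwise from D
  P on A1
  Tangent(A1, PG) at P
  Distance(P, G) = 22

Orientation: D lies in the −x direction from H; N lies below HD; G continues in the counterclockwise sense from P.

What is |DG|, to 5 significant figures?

38.589

On A1, D sits at bearing 90° from N; a 142° counterclockwise sweep puts P at bearing 232°, so P = N + 13.4·(cos 232°, sin 232°) = (-68.250, -23.959). Tangency of A1 to PG means the radius NP is perpendicular to PG, so PG runs along (−sin 232°, cos 232°); with |PG| = 22.0, G = (-50.914, -37.504). Then |DG| = |G − D| = 38.589.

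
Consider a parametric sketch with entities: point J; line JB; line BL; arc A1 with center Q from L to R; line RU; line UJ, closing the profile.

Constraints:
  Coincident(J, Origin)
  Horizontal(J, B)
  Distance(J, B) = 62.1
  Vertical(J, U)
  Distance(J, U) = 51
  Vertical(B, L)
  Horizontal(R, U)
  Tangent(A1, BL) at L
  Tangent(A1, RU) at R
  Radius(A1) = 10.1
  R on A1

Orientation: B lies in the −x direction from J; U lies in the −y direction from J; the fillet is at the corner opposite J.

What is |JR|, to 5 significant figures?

72.835

The virtual corner opposite J is at (-62.100, -51.000). Tangency of A1 to BL means the radius QL is perpendicular to BL and tangency of A1 to RU means the radius QR is perpendicular to RU, with radius 10.1, so the center Q sits 10.1 in from both sides at Q = (-52.000, -40.900). That places the tangent points at L = (-62.100, -40.900) on BL and R = (-52.000, -51.000) on RU. Then |JR| = |R − J| = 72.835.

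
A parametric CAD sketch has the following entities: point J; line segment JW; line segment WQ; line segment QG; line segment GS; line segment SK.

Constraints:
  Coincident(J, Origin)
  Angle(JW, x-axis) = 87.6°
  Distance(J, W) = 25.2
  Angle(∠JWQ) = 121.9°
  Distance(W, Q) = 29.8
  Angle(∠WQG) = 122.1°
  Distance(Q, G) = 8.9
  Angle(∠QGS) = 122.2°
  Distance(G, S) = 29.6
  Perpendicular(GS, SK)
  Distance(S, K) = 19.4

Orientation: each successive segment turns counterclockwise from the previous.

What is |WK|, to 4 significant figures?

26.14

J is at the origin; JW runs at 87.6° with length 25.2, so W = (1.055, 25.18). ∠JWQ = 121.9° gives WQ at 145.7° from the x-axis; with |WQ| = 29.8, Q = (-23.56, 41.97). ∠WQG = 122.1° gives QG at -156.4° from the x-axis; with |QG| = 8.9, G = (-31.72, 38.41). ∠QGS = 122.2° gives GS at -98.60° from the x-axis; with |GS| = 29.6, S = (-36.14, 9.141). The perpendicularity gives SK at right angles to GS, so SK runs at -8.600°; with |SK| = 19.4, K = (-16.96, 6.240). Then |WK| = |K − W| = 26.14.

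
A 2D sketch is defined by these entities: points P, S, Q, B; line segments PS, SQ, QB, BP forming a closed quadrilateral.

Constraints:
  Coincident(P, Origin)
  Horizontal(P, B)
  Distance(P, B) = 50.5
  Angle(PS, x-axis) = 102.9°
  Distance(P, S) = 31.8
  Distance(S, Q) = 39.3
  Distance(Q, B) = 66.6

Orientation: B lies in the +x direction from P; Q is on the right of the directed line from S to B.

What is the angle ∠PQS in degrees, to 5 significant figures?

52.268°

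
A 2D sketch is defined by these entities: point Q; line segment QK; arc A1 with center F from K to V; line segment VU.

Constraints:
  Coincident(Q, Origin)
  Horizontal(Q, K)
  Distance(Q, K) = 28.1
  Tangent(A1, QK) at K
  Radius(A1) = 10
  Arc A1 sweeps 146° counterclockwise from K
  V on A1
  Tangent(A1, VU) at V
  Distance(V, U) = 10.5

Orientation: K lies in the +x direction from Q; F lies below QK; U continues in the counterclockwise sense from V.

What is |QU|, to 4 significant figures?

39.47

Q is at the origin; QK is horizontal with |QK| = 28.1 and K on the +x side, so K = (28.10, 0.000). A1 meets QK tangentially, so FK is at right angles to QK, so F = K + (0, -10) = (28.10, -10.00). On A1, K sits at bearing 90° from F; a 146° counterclockwise sweep puts V at bearing 236°, so V = F + 10.0·(cos 236°, sin 236°) = (22.51, -18.29). Tangency of A1 to VU means the radius FV is perpendicular to VU, so VU runs along (−sin 236°, cos 236°); with |VU| = 10.5, U = (31.21, -24.16). Then |QU| = |U − Q| = 39.47.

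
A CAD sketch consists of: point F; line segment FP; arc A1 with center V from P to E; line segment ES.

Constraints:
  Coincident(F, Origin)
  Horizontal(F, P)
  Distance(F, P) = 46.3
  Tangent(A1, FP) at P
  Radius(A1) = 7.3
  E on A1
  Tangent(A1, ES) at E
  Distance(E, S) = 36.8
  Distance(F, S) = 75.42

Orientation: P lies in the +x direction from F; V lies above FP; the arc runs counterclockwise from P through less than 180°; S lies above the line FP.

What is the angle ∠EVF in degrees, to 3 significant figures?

155°

F is at the origin; F and P share the same y with |FP| = 46.3 and P on the +x side, so P = (46.3, 0.00). Tangency of A1 to FP means the radius VP is perpendicular to FP, so V = P + (0, 7.3) = (46.3, 7.30). Since VE ⟂ ES (tangency), |VS| = √(7.3² + 36.8²) = 37.5 regardless of where E sits on A1. So S lies on both circle(F, 75.42) and circle(V, 37.5); the above-FP intersection is S = (63.5, 40.6). E is the foot of the tangent from S: E = (53.3, 5.27).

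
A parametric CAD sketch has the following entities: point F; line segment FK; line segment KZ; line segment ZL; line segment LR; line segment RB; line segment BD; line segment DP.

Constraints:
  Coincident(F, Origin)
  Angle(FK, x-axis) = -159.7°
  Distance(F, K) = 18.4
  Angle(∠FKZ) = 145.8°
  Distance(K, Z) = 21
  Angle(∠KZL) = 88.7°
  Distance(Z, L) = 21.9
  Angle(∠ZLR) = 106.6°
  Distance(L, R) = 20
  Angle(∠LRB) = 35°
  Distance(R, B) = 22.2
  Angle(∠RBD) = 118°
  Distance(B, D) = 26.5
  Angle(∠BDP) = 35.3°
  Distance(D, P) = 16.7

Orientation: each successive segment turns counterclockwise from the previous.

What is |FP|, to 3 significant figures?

42.9

F is at the origin; FK runs at -159.7° with length 18.4, so K = (-17.3, -6.38). ∠FKZ = 145.8° gives KZ at -126° from the x-axis; with |KZ| = 21.0, Z = (-29.5, -23.5). ∠KZL = 88.7° gives ZL at -34.2° from the x-axis; with |ZL| = 21.9, L = (-11.3, -35.8). ∠ZLR = 106.6° gives LR at 39.2° from the x-axis; with |LR| = 20.0, R = (4.16, -23.1). ∠LRB = 35.0° gives RB at -176° from the x-axis; with |RB| = 22.2, B = (-18.0, -24.8). ∠RBD = 118.0° gives BD at -114° from the x-axis; with |BD| = 26.5, D = (-28.7, -49.0). ∠BDP = 35.3° gives DP at 30.9° from the x-axis; with |DP| = 16.7, P = (-14.3, -40.4). Then |FP| = |P − F| = 42.9.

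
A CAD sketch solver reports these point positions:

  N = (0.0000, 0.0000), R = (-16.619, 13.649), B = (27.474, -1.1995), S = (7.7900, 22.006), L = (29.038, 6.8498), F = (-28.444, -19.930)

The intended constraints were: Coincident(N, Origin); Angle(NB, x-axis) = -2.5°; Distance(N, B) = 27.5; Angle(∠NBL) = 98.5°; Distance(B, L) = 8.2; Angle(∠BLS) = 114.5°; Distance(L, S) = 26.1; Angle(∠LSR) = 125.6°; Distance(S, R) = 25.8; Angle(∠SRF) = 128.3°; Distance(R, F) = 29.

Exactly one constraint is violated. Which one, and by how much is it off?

Distance(R, F) = 29 — off by 6.60.

N = (0.00, 0.00) ✓; NB at -2.500° ✓; |NB| = 27.50 ✓; ∠NBL = 98.50° ✓; |BL| = 8.200 ✓; ∠BLS = 114.5° ✓; |LS| = 26.10 ✓; ∠LSR = 125.6° ✓; |SR| = 25.80 ✓; ∠SRF = 128.3° ✓; |RF| = 35.60 ✗.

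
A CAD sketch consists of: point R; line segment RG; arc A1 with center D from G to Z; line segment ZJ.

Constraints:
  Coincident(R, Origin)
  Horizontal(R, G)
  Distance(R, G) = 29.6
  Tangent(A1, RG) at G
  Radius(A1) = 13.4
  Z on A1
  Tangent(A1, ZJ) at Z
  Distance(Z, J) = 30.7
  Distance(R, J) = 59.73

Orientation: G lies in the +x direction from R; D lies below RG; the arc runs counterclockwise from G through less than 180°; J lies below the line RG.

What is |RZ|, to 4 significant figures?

29.04

R is at the origin; R and G share the same y with |RG| = 29.6 and G on the +x side, so G = (29.60, 0.000). The tangent condition forces DG to be normal to RG, so D = G + (0, -13.4) = (29.60, -13.40). Since DZ ⟂ ZJ (tangency), |DJ| = √(13.4² + 30.7²) = 33.50 regardless of where Z sits on A1. So J lies on both circle(R, 59.73) and circle(D, 33.50); the below-RG intersection is J = (38.45, -45.71). Z is the foot of the tangent from J: Z = (19.17, -21.82).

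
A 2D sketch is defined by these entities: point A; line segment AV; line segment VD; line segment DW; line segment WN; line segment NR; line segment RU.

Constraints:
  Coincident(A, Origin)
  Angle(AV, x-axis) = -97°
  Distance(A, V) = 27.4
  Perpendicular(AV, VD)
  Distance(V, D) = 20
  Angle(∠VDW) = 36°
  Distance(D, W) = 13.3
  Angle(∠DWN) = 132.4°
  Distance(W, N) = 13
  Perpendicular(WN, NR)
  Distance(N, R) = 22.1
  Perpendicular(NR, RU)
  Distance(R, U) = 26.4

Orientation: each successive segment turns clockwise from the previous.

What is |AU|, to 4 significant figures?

46.95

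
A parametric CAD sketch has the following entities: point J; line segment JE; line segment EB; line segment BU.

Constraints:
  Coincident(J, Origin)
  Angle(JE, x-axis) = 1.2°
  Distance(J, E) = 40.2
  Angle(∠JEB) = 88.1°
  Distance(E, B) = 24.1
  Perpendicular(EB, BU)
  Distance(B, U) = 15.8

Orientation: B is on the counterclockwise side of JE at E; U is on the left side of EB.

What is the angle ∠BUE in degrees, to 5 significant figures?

56.751°

∠JEB = 88.1°, so EB runs at 1.2° + (180° − 88.1°) = 93.100° from the x-axis; with |EB| = 24.1, B = E + 24.1·(cos 93.100°, sin 93.100°) = (38.888, 24.907). The perpendicularity gives BU at right angles to EB; with |BU| = 15.8 on the left of EB, U = B + 15.8·(-0.99854, -0.054079) = (23.111, 24.052). Then cos ∠BUE = UB·UE / (|UB||UE|), giving 56.751°.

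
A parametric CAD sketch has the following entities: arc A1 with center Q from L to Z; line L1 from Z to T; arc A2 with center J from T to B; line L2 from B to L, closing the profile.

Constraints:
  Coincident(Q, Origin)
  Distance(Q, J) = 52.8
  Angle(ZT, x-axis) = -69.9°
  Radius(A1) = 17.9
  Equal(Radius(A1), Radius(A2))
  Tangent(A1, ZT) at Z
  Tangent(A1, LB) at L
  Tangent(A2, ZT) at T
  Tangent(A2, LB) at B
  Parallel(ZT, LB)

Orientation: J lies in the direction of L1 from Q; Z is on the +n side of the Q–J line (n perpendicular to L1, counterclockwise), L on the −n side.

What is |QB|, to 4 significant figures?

55.75

Tangency of A1 to both parallel lines with radius 17.9 puts Z and L at Q ± 17.9·n: Z = (16.81, 6.152), L = (-16.81, -6.152). Equal radii place T and B the same way about J: T = J + 17.9·n = (34.96, -43.43), B = J − 17.9·n = (1.335, -55.74). Then |QB| = |B − Q| = 55.75.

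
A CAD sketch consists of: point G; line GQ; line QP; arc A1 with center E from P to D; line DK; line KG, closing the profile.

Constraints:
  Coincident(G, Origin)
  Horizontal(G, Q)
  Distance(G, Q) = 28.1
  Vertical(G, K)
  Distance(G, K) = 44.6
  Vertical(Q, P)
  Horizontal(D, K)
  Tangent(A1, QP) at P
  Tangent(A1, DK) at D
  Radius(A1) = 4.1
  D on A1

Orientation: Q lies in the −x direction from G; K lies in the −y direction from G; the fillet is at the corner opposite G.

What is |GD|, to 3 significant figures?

50.6

The virtual corner opposite G is at (-28.1, -44.6). Since A1 is tangent to QP there, EP ⟂ QP and tangency of A1 to DK means the radius ED is perpendicular to DK, with radius 4.1, so the center E sits 4.1 in from both sides at E = (-24.0, -40.5). That places the tangent points at P = (-28.1, -40.5) on QP and D = (-24.0, -44.6) on DK. Then |GD| = |D − G| = 50.6.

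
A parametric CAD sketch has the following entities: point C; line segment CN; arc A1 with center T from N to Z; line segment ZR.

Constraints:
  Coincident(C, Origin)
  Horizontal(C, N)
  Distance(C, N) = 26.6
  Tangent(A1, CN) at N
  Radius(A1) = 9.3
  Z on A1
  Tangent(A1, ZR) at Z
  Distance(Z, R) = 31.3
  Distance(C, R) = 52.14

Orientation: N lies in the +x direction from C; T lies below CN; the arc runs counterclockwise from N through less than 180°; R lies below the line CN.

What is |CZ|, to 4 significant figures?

22.49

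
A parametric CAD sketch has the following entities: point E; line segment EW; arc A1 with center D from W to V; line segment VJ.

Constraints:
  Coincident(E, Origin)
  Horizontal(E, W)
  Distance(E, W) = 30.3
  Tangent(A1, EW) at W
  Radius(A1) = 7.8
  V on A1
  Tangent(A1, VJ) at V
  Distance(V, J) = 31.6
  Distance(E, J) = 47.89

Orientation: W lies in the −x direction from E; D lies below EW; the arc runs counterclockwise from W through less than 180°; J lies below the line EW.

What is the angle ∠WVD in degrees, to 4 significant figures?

34.45°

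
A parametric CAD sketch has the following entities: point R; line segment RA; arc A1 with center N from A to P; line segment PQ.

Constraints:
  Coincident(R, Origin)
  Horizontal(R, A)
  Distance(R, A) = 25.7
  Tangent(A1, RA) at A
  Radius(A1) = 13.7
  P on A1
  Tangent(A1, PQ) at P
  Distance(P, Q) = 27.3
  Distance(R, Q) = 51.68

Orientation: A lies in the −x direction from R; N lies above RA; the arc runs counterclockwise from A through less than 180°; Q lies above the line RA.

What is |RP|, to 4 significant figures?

24.44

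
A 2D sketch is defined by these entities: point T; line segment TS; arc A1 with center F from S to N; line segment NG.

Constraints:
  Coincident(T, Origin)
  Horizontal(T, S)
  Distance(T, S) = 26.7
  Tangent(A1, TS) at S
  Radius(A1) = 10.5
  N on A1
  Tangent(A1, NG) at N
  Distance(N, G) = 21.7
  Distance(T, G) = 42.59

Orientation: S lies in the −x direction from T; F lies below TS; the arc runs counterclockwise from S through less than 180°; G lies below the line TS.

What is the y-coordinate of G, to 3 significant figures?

-34.5

Checks: |FN| = 10.50 ✓; ∠(FN, NG) = 90.00° ✓; |NG| = 21.70 ✓; |TG| = 42.59 ✓.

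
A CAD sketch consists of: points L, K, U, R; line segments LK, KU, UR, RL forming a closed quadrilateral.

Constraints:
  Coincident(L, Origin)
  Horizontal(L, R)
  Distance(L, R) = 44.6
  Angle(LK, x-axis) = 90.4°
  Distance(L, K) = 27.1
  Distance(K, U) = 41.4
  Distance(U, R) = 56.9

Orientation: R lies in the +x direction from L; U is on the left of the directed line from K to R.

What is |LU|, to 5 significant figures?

62.876

Checks: |KU| = 41.40 ✓; |UR| = 56.90 ✓.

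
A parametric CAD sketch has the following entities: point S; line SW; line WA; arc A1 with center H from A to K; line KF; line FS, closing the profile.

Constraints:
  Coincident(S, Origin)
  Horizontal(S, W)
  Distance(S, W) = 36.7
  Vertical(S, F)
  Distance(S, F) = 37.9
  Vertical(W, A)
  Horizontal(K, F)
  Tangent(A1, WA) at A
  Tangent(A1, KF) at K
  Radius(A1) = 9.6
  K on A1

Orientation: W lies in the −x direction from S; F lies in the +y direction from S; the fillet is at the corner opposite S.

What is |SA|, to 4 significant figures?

46.34

S is at the origin; SW is horizontal with |SW| = 36.7 and W on the −x side, so W = (-36.70, 0.000). SF is vertical with |SF| = 37.9 and F on the +y side, so F = (0.000, 37.90). The virtual corner opposite S is at (-36.70, 37.90). Tangency of A1 to WA means the radius HA is perpendicular to WA and the tangent condition forces HK to be normal to KF, with radius 9.6, so the center H sits 9.6 in from both sides at H = (-27.10, 28.30). That places the tangent points at A = (-36.70, 28.30) on WA and K = (-27.10, 37.90) on KF. Then |SA| = |A − S| = 46.34.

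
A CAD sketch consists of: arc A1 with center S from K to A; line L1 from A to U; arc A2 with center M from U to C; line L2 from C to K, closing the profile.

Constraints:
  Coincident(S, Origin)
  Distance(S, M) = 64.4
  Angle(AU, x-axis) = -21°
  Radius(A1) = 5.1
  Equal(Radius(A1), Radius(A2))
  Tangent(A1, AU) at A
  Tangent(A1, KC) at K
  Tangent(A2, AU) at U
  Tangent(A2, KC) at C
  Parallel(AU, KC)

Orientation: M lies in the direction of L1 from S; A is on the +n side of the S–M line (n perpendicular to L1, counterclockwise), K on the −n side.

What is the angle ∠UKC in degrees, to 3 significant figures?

9.00°

Tangency of A1 to both parallel lines with radius 5.1 puts A and K at S ± 5.1·n: A = (1.83, 4.76), K = (-1.83, -4.76). Equal radii place U and C the same way about M: U = M + 5.1·n = (62.0, -18.3), C = M − 5.1·n = (58.3, -27.8). Then cos ∠UKC = KU·KC / (|KU||KC|), giving 9.00°.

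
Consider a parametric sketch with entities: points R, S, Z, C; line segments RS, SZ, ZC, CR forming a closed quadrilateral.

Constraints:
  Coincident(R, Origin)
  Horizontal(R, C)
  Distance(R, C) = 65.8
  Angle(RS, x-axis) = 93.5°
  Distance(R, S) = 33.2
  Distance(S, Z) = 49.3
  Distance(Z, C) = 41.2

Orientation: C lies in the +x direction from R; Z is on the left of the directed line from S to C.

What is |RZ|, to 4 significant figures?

59.76

Checks: |SZ| = 49.30 ✓; |ZC| = 41.20 ✓.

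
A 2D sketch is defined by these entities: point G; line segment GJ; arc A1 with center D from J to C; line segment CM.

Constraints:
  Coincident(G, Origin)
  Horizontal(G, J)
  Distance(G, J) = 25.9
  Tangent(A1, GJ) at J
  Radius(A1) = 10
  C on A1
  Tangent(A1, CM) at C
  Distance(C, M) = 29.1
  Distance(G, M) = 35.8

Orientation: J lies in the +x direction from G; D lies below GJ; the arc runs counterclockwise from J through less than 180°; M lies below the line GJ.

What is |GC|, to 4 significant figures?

17.81

G is at the origin; G and J share the same y with |GJ| = 25.9 and J on the +x side, so J = (25.90, 0.000). Tangency of A1 to GJ means the radius DJ is perpendicular to GJ, so D = J + (0, -10) = (25.90, -10.00). Since DC ⟂ CM (tangency), |DM| = √(10.0² + 29.1²) = 30.77 regardless of where C sits on A1. So M lies on both circle(G, 35.8) and circle(D, 30.77); the below-GJ intersection is M = (7.859, -34.93). C is the foot of the tangent from M: C = (16.33, -7.088).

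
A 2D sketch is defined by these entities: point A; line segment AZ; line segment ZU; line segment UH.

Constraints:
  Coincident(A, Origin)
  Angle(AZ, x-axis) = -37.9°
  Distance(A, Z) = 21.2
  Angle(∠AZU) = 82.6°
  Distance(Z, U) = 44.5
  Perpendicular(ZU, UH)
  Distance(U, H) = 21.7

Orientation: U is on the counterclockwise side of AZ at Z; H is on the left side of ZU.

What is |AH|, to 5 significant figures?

41.775

A is at the origin; AZ runs at -37.9° with length 21.2, so Z = 21.2·(cos -37.9°, sin -37.9°) = (16.729, -13.023). ∠AZU = 82.6°, so ZU runs at -37.9° + (180° − 82.6°) = 59.500° from the x-axis; with |ZU| = 44.5, U = Z + 44.5·(cos 59.500°, sin 59.500°) = (39.314, 25.320). ZU ⟂ UH; with |UH| = 21.7 on the left of ZU, H = U + 21.7·(-0.86163, 0.50754) = (20.617, 36.333). Then |AH| = |H − A| = 41.775.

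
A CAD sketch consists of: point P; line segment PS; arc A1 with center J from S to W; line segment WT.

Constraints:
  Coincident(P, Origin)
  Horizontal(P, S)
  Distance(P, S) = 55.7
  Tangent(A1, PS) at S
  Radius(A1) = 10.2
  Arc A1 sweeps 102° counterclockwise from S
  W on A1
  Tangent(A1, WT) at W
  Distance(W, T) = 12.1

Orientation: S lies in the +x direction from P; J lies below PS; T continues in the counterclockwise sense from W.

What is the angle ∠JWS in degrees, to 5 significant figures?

39.000°

P is at the origin; P and S share the same y with |PS| = 55.7 and S on the +x side, so S = (55.700, 0.0000). The tangent condition forces JS to be normal to PS, so J = S + (0, -10.2) = (55.700, -10.200). On A1, S sits at bearing 90° from J; a 102° counterclockwise sweep puts W at bearing 192°, so W = J + 10.2·(cos 192°, sin 192°) = (45.723, -12.321). Then cos ∠JWS = WJ·WS / (|WJ||WS|), giving 39.000°.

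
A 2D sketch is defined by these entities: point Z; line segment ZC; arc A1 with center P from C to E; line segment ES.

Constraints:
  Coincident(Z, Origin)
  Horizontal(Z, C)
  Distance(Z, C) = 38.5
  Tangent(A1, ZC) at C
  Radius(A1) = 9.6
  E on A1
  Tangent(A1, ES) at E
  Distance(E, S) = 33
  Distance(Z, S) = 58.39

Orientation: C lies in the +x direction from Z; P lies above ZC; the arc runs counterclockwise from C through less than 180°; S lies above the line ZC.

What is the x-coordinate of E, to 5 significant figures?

47.712

Checks: |PE| = 9.600 ✓; ∠(PE, ES) = 90.00° ✓; |ES| = 33.00 ✓; |ZS| = 58.39 ✓.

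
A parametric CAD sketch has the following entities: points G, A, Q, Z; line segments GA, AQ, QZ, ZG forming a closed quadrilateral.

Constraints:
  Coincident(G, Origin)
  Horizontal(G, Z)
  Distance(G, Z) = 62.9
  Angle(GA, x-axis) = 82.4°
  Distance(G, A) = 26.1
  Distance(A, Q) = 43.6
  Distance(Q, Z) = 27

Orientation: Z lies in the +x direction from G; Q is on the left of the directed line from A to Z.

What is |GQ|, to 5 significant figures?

51.640

Checks: |AQ| = 43.60 ✓; |QZ| = 27.00 ✓.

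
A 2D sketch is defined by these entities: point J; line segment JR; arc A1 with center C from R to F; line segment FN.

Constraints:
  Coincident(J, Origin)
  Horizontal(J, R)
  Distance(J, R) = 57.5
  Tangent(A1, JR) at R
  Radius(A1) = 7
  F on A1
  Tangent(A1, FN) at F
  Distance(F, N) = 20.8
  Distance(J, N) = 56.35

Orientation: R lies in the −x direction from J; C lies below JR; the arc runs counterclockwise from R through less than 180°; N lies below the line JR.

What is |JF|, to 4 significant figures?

63.87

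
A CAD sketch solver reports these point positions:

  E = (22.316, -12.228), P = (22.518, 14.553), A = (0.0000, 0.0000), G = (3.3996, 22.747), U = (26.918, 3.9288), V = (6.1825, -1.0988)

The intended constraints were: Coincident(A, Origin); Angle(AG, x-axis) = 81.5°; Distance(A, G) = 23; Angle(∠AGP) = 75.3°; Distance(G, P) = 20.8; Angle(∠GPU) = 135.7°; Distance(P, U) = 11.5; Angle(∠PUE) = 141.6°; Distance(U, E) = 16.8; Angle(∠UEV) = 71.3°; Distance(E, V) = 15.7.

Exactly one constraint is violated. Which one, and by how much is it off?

Distance(E, V) = 15.7 — off by 3.90.

A = (0.00, 0.00) ✓; AG at 81.50° ✓; |AG| = 23.00 ✓; ∠AGP = 75.30° ✓; |GP| = 20.80 ✓; ∠GPU = 135.7° ✓; |PU| = 11.50 ✓; ∠PUE = 141.6° ✓; |UE| = 16.80 ✓; ∠UEV = 71.30° ✓; |EV| = 19.60 ✗.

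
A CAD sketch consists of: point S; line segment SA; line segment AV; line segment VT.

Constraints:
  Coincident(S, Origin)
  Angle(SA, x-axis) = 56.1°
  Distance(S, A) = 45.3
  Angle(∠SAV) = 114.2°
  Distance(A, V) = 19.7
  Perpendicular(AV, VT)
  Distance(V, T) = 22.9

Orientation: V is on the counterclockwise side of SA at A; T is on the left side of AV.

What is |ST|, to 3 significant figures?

42.5

S is at the origin; SA runs at 56.1° with length 45.3, so A = 45.3·(cos 56.1°, sin 56.1°) = (25.3, 37.6). ∠SAV = 114.2°, so AV runs at 56.1° + (180° − 114.2°) = 122° from the x-axis; with |AV| = 19.7, V = A + 19.7·(cos 122°, sin 122°) = (14.9, 54.3). AV is perpendicular to VT; with |VT| = 22.9 on the left of AV, T = V + 22.9·(-0.849, -0.528) = (-4.59, 42.2). Then |ST| = |T − S| = 42.5.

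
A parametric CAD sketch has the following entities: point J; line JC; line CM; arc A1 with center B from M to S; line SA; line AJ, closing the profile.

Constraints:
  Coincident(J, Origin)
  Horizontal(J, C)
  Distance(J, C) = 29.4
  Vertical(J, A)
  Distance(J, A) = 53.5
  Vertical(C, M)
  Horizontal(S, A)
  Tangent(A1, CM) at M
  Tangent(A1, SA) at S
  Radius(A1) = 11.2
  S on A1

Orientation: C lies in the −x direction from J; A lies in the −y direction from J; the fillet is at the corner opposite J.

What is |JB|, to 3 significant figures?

46.0

J is at the origin; J and C share the same y with |JC| = 29.4 and C on the −x side, so C = (-29.4, 0.00). JA is vertical with |JA| = 53.5 and A on the −y side, so A = (0.00, -53.5). The virtual corner opposite J is at (-29.4, -53.5). The tangent condition forces BM to be normal to CM and since A1 is tangent to SA there, BS ⟂ SA, with radius 11.2, so the center B sits 11.2 in from both sides at B = (-18.2, -42.3). Then |JB| = |B − J| = 46.0.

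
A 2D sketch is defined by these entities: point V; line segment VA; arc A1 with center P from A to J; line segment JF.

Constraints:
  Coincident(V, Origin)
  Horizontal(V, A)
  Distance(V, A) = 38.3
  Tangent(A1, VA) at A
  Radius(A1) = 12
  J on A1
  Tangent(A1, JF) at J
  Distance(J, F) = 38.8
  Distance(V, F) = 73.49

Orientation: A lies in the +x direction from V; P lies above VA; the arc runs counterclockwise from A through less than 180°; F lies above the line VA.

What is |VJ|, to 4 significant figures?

51.34

V is at the origin; VA is horizontal with |VA| = 38.3 and A on the +x side, so A = (38.30, 0.000). A1 meets VA tangentially, so PA is at right angles to VA, so P = A + (0, 12) = (38.30, 12.00). Since PJ ⟂ JF (tangency), |PF| = √(12.0² + 38.8²) = 40.61 regardless of where J sits on A1. So F lies on both circle(V, 73.49) and circle(P, 40.61); the above-VA intersection is F = (54.59, 49.20). J is the foot of the tangent from F: J = (50.22, 10.65).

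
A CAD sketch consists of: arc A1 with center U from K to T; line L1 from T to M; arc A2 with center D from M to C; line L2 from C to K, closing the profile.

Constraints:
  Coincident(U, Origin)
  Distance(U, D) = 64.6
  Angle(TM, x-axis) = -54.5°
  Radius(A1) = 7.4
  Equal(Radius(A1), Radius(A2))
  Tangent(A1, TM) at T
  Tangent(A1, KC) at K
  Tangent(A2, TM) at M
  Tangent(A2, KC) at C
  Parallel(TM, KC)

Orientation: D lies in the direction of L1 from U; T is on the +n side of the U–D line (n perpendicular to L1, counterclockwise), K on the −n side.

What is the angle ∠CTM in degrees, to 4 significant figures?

12.90°

The slot axis is L1's direction at -54.5°, so u = (cos -54.5°, sin -54.5°) = (0.5807, -0.8141) and n = (−sin -54.5°, cos -54.5°) = (0.8141, 0.5807). U is at the origin and D lies 64.6 along u from U, so D = 64.6·u = (37.51, -52.59). Tangency of A1 to both parallel lines with radius 7.4 puts T and K at U ± 7.4·n: T = (6.024, 4.297), K = (-6.024, -4.297). Equal radii place M and C the same way about D: M = D + 7.4·n = (43.54, -48.29), C = D − 7.4·n = (31.49, -56.89). Then cos ∠CTM = TC·TM / (|TC||TM|), giving 12.90°.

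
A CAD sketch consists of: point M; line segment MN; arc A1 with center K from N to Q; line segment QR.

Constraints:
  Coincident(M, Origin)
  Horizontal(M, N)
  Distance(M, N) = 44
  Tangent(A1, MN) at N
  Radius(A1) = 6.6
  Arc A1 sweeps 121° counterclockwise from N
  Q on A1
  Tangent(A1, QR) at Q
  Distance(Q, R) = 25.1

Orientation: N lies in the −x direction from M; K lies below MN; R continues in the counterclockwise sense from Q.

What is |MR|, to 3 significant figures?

48.4

M is at the origin; MN is horizontal with |MN| = 44.0 and N on the −x side, so N = (-44.0, 0.00). Tangency of A1 to MN means the radius KN is perpendicular to MN, so K = N + (0, -6.6) = (-44.0, -6.60). On A1, N sits at bearing 90° from K; a 121° counterclockwise sweep puts Q at bearing 211°, so Q = K + 6.6·(cos 211°, sin 211°) = (-49.7, -10.0). Tangency of A1 to QR means the radius KQ is perpendicular to QR, so QR runs along (−sin 211°, cos 211°); with |QR| = 25.1, R = (-36.7, -31.5). Then |MR| = |R − M| = 48.4.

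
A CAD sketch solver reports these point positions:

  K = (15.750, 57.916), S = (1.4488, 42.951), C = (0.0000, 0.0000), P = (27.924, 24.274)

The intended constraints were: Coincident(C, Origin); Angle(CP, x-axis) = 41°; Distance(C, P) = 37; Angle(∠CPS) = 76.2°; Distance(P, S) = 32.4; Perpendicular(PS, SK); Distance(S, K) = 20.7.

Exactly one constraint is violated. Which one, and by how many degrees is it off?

Perpendicular(PS, SK) — off by 8.50°.

C = (0.00, 0.00) ✓; CP at 41.00° ✓; |CP| = 37.00 ✓; ∠CPS = 76.20° ✓; |PS| = 32.40 ✓; ∠(PS, SK) = 98.50° ✗; |SK| = 20.70 ✓.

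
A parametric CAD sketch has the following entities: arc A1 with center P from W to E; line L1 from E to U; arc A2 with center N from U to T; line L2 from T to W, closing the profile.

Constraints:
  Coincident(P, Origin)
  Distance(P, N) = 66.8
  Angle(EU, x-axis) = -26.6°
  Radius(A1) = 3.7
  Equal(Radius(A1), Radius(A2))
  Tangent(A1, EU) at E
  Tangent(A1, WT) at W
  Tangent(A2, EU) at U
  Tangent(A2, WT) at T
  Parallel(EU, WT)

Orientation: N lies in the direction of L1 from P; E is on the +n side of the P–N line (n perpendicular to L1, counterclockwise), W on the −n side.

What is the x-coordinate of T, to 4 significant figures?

58.07

The slot axis is L1's direction at -26.6°, so u = (cos -26.6°, sin -26.6°) = (0.8942, -0.4478) and n = (−sin -26.6°, cos -26.6°) = (0.4478, 0.8942). P is at the origin and N lies 66.8 along u from P, so N = 66.8·u = (59.73, -29.91). Tangency of A1 to both parallel lines with radius 3.7 puts E and W at P ± 3.7·n: E = (1.657, 3.308), W = (-1.657, -3.308). Equal radii place U and T the same way about N: U = N + 3.7·n = (61.39, -26.60), T = N − 3.7·n = (58.07, -33.22). So T.x = 58.07.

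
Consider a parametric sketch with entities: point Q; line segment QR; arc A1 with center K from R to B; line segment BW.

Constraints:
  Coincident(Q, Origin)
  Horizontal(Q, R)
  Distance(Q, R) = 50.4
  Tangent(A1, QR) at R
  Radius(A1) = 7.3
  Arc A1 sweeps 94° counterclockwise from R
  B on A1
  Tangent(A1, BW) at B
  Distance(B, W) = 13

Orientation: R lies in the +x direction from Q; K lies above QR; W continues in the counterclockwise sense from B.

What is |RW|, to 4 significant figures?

21.73

Q is at the origin; QR is horizontal with |QR| = 50.4 and R on the +x side, so R = (50.40, 0.000). Since A1 is tangent to QR there, KR ⟂ QR, so K = R + (0, 7.3) = (50.40, 7.300). On A1, R sits at bearing -90° from K; a 94° counterclockwise sweep puts B at bearing 4°, so B = K + 7.3·(cos 4°, sin 4°) = (57.68, 7.809). The tangent condition forces KB to be normal to BW, so BW runs along (−sin 4°, cos 4°); with |BW| = 13.0, W = (56.78, 20.78). Then |RW| = |W − R| = 21.73.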